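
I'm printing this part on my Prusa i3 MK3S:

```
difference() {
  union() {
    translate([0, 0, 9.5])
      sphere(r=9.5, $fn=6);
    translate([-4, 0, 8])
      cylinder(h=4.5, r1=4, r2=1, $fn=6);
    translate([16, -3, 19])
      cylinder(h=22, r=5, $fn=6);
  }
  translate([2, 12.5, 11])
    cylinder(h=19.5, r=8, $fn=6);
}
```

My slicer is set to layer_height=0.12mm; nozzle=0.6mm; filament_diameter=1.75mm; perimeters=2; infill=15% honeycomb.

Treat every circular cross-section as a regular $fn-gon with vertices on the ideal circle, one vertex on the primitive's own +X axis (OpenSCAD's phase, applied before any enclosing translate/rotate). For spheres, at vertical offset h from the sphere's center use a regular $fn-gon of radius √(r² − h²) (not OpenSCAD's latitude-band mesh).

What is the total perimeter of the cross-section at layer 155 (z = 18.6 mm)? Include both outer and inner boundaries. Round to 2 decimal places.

At z = 18.6 mm: the r=9.5 sphere slices to a regular 6-gon of circumradius 2.728 (√(r²−h²) with h=9.1 from center) (perimeter = 2·6·2.728·sin(180°/6) = 16.37 mm); the cone at (-4, 0) is not intersected at this z (z outside [8, 12.5]); the cylinder at (16, -3) is not intersected at this z (z outside [19, 41]); Merging all regions: only the r=9.5 sphere is present, so the union is just that shape — boundary = 16.37 mm; the cylinder at (2, 12.5): section is a regular 6-gon, circumradius r=8 (perimeter = 2·6·8.000·sin(180°/6) = 48.00 mm); After the difference (first − rest): starting from that combined region, the r=8 cylinder at (2, 12.5) misses the remaining region (no effect) — boundary = 16.37 mm. Overall, the cross-section is a single solid region. Total boundary length (outer) = 16.37 mm.

16.37 mm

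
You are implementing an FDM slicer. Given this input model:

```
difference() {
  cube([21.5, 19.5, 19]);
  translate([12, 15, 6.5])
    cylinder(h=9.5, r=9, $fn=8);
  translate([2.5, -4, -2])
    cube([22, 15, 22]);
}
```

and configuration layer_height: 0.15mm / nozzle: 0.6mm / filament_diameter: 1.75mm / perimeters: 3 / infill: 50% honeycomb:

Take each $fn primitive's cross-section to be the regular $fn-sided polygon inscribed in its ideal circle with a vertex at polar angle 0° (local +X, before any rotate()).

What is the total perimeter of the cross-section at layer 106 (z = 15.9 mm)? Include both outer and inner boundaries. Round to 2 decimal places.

At z = 15.9 mm: the cube (footprint 21.5×19.5) is included at this height (perimeter 82.00 mm); the cylinder at (12, 15): section is a regular 8-gon, circumradius r=9 (perimeter = 2·8·9.000·sin(180°/8) = 55.11 mm); the cube at (2.5, -4) is present — its section is the full 22×15 rectangle (perimeter 74.00 mm); After the difference (first − rest): starting from the 21.5×19.5 cube, the r=9 cylinder at (12, 15) partially overlaps it — only the 187.16 mm² overlap (of its 229.10 mm²) is removed, clipping the outline; the 22×15 cube at (2.5, -4) partially overlaps it — only the 159.82 mm² overlap (of its 330.00 mm²) is removed, clipping the outline — boundary = 71.44 mm. Overall, the cross-section has 2 separate islands. Total boundary length (outer) = 71.44 mm.

71.44 mm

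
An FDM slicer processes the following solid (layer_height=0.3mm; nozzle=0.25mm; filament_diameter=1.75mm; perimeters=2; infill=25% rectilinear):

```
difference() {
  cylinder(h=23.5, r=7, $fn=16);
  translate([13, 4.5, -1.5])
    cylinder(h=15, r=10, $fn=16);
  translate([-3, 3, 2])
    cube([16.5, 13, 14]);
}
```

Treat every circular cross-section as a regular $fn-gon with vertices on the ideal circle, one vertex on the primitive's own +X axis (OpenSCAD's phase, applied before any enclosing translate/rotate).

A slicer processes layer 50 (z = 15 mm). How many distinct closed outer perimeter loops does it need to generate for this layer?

At z = 15 mm: the r=7 cylinder contributes a regular 16-gon of circumradius 7; the cylinder at (13, 4.5) is absent (z outside [-1.5, 13.5]); the cube at (-3, 3) is present — its section is the full 16.5×13 rectangle; Taking the first minus the rest: starting from the r=7 cylinder, the 16.5×13 cube at (-3, 3) partially overlaps it — only the 28.50 mm² overlap (of its 214.50 mm²) is removed, clipping the outline — 1 connected region. The result has 1 disconnected region.

1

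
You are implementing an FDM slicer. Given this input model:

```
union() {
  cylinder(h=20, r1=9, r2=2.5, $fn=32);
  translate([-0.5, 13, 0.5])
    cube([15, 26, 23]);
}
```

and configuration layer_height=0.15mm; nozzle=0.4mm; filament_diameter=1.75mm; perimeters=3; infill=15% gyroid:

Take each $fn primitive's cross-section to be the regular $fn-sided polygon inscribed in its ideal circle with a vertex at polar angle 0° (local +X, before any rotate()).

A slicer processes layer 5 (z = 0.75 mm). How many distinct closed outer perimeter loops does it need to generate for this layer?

At z = 0.75 mm: the cone (r1=9→r2=2.5) has section circumradius 8.756 here — a regular 32-gon; the cube at (-0.5, 13) (footprint 15×26) is included at this height; Combining (union): the 2 present regions are separate (no shared area or edge), so areas and boundary lengths simply add and each stays a separate island — 2 connected regions. The result has 2 disconnected regions.

2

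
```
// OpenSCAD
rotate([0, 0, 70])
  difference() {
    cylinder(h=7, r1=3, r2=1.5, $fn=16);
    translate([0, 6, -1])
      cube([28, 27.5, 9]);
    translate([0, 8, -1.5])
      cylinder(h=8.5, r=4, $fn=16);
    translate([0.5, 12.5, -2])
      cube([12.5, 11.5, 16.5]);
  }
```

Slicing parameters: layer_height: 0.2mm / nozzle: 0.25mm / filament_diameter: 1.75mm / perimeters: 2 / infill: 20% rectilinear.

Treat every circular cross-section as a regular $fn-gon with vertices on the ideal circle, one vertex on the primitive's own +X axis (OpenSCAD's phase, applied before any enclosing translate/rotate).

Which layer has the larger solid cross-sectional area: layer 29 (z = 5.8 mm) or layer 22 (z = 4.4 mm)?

layer 22 (z = 4.4 mm)

Layer 29 (z = 5.8): the cone (r1=3→r2=1.5) has section circumradius 1.757 here — a regular 16-gon (area = (16/2)·1.757²·sin(360°/16) = 9.45 mm²); the 28×27.5 cube at (0, 6) contributes its full rectangle (area 770.00 mm²); the r=4 cylinder at (0, 8) gives a regular 16-gon of circumradius 4 (constant along its height) (area = (16/2)·4.000²·sin(360°/16) = 48.98 mm²); the 12.5×11.5 cube at (0.5, 12.5) contributes its full rectangle (area 143.75 mm²); Subtracting the remaining from the first: starting from the cone (9.45 mm²), the 28×27.5 cube at (0, 6) misses the remaining region (no effect); the r=4 cylinder at (0, 8) misses the remaining region (no effect); the 12.5×11.5 cube at (0.5, 12.5) misses the remaining region (no effect) — area = 9.45 mm²; (rotated 70° about Z; rotation is an isometry so areas/perimeters/island counts are preserved). So its area = 9.45 mm². Layer 22 (z = 4.4): the cone: at t=0.629 of its height the radius interpolates to r₁+(r₂−r₁)t = 2.057, giving a regular 16-gon of that circumradius (area = (16/2)·2.057²·sin(360°/16) = 12.96 mm²); the cube at (0, 6) (footprint 28×27.5) is included at this height (area 770.00 mm²); the r=4 cylinder at (0, 8) gives a regular 16-gon of circumradius 4 (constant along its height) (area = (16/2)·4.000²·sin(360°/16) = 48.98 mm²); the 12.5×11.5 cube at (0.5, 12.5) contributes its full rectangle (area 143.75 mm²); Subtracting the remaining from the first: starting from the cone (12.96 mm²), the 28×27.5 cube at (0, 6) misses the remaining region (no effect); the r=4 cylinder at (0, 8) misses the remaining region (no effect); the 12.5×11.5 cube at (0.5, 12.5) misses the remaining region (no effect) — area = 12.96 mm²; (whole slice rotated 70° about Z — lengths, areas and connectivity unchanged). So its area = 12.96 mm². Layer 22 is larger (12.96 vs 9.45 mm²).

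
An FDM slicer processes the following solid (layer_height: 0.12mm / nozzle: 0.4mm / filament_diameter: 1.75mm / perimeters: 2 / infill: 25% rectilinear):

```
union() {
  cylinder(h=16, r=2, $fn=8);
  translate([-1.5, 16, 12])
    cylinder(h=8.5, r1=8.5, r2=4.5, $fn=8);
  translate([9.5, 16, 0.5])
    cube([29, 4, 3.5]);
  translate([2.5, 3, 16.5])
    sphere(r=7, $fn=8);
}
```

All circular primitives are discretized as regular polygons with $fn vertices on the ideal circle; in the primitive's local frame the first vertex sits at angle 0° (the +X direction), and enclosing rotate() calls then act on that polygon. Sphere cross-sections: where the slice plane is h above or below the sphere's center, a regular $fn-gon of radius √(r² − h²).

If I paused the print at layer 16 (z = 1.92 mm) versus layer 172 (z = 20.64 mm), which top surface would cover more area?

layer 16 (z = 1.92 mm)

Layer 16 (z = 1.92): the cylinder: section is a regular 8-gon, circumradius r=2 (area = (8/2)·2.000²·sin(360°/8) = 11.31 mm²); the cone at (-1.5, 16) is absent (z outside [12, 20.5]); the 29×4 cube at (9.5, 16) contributes its full rectangle (area 116.00 mm²); the sphere at (2.5, 3) does not reach this height (|z−center|=14.580 > r=7); Combining (union): the 2 present regions are separate (no shared area or edge), so areas and boundary lengths simply add and each stays a separate island — area = 127.31 mm². So its area = 127.31 mm². Layer 172 (z = 20.64): the cylinder does not reach this height (z outside [0, 16]); the cone at (-1.5, 16) does not reach this height (z outside [12, 20.5]); the cube at (9.5, 16) is not intersected at this z (z outside [0.5, 4]); the r=7 sphere at (2.5, 3) slices to a regular 8-gon of circumradius 5.645 (√(r²−h²) with h=4.14 from center) (area = (8/2)·5.645²·sin(360°/8) = 90.11 mm²); Merging all regions: only the r=7 sphere at (2.5, 3) is present, so the union is just that shape — area = 90.11 mm². So its area = 90.11 mm². Layer 16 is larger (127.31 vs 90.11 mm²).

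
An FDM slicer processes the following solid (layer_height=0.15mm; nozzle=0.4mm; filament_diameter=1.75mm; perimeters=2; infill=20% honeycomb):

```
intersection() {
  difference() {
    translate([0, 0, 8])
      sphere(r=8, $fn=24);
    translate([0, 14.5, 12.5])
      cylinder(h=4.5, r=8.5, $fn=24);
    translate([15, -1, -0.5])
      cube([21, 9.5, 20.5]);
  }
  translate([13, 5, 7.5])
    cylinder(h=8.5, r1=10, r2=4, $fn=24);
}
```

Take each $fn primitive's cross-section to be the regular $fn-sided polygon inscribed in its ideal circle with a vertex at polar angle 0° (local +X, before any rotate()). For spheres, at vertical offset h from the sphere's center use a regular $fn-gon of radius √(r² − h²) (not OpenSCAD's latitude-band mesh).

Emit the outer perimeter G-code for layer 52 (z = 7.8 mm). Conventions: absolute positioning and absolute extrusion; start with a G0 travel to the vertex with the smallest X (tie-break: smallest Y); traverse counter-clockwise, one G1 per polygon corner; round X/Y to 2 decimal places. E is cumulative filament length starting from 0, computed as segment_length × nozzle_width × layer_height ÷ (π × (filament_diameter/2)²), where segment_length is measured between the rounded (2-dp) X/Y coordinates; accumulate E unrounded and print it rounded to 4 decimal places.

At z = 7.8 mm: the r=8 sphere slices to a regular 24-gon of circumradius 7.997 (√(r²−h²) with h=0.2 from center); the cylinder at (0, 14.5) does not reach this height (z outside [12.5, 17]); the cube at (15, -1) is present — its section is the full 21×9.5 rectangle; After the difference (first − rest): starting from the r=8 sphere, the 21×9.5 cube at (15, -1) misses the remaining region (no effect) — 1 connected region; the cone at (13, 5) (r1=10→r2=4) has section circumradius 9.788 here — a regular 24-gon; Taking the intersection: the cone at (13, 5) partially overlaps that combined region; clipping to the common part keeps 27.72 mm² — 1 connected region. The outline is a single polygon with 12 vertices. Extrusion per mm of travel: 0.4 × 0.15 / (π × 0.875²) = 0.024945. Accumulating E over each segment gives final E = 0.5829.

G0 X3.21 Y5.00 Z7.80
G1 X3.55 Y2.47 E0.0637
G1 X4.52 Y0.11 E0.1273
G1 X6.08 Y-1.92 E0.1912
G1 X7.37 Y-2.92 E0.2319
G1 X7.72 Y-2.07 E0.2548
G1 X8.00 Y0.00 E0.3069
G1 X7.72 Y2.07 E0.3591
G1 X6.93 Y4.00 E0.4111
G1 X5.66 Y5.66 E0.4632
G1 X4.00 Y6.93 E0.5153
G1 X3.49 Y7.14 E0.5291
G1 X3.21 Y5.00 E0.5829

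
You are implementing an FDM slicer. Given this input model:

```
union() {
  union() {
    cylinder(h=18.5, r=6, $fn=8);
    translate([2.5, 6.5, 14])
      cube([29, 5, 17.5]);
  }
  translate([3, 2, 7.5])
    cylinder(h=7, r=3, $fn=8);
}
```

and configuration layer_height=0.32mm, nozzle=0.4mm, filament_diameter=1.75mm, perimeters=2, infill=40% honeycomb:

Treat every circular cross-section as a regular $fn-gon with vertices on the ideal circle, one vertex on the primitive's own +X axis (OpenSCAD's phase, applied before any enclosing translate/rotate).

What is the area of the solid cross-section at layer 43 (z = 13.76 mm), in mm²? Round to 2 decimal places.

104.49 mm²

At z = 13.76 mm: the cylinder: section is a regular 8-gon, circumradius r=6 (area = (8/2)·6.000²·sin(360°/8) = 101.82 mm²); the cube at (2.5, 6.5) is not intersected at this z (z outside [14, 31.5]); Combining (union): only the r=6 cylinder is present, so the union is just that shape — area = 101.82 mm²; the r=3 cylinder at (3, 2) contributes a regular 8-gon of circumradius 3 (area = (8/2)·3.000²·sin(360°/8) = 25.46 mm²); Merging all regions: the regions partially overlap — summed areas 127.28 mm² minus the doubly-counted overlap 22.79 mm² gives 104.49 mm² — area = 104.49 mm². Overall, the cross-section is a single solid region. Net area = 104.49 mm².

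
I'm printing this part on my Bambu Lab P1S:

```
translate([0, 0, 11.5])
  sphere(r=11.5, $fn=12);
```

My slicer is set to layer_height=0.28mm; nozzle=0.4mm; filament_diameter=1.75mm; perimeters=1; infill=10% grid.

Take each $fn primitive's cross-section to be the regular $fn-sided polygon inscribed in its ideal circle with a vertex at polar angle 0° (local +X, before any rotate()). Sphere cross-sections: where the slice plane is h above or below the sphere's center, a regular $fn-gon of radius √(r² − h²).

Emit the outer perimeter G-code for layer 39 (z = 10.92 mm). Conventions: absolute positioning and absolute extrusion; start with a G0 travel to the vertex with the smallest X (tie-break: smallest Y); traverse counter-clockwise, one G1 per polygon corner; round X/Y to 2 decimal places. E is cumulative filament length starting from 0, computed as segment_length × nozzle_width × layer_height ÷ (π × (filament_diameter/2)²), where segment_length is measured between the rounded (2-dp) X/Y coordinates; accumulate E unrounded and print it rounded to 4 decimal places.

G0 X-11.49 Y0.00 Z10.92
G1 X-9.95 Y-5.74 E0.2767
G1 X-5.74 Y-9.95 E0.5540
G1 X0.00 Y-11.49 E0.8307
G1 X5.74 Y-9.95 E1.1074
G1 X9.95 Y-5.74 E1.3847
G1 X11.49 Y0.00 E1.6614
G1 X9.95 Y5.74 E1.9381
G1 X5.74 Y9.95 E2.2154
G1 X0.00 Y11.49 E2.4921
G1 X-5.74 Y9.95 E2.7688
G1 X-9.95 Y5.74 E3.0461
G1 X-11.49 Y0.00 E3.3228

At z = 10.92 mm: the sphere: section is a regular 12-gon, circumradius = √(r²−h²) = √(11.5²−0.58²) = 11.485. The outline is a single polygon with 12 vertices. Extrusion per mm of travel: 0.4 × 0.28 / (π × 0.875²) = 0.046564. Accumulating E over each segment gives final E = 3.3228.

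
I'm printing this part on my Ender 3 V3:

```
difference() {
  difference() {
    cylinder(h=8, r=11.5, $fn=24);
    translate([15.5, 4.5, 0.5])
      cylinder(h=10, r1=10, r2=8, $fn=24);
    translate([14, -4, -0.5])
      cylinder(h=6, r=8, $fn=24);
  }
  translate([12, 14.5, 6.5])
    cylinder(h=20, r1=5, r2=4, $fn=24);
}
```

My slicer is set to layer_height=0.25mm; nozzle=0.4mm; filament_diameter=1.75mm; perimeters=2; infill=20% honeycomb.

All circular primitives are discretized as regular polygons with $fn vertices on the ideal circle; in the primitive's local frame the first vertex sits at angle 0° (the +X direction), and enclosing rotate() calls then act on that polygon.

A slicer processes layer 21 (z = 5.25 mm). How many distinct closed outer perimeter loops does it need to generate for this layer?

At z = 5.25 mm: the r=11.5 cylinder gives a regular 24-gon of circumradius 11.5 (constant along its height); the cone at (15.5, 4.5) contributes a regular 24-gon of circumradius 9.050 (interpolated between r1=10 and r2=8 at t=0.475); the cylinder at (14, -4): section is a regular 24-gon, circumradius r=8; Subtracting the remaining from the first: starting from the r=11.5 cylinder, the cone at (15.5, 4.5) partially overlaps it — only the 36.36 mm² overlap (of its 254.38 mm²) is removed, clipping the outline; the r=8 cylinder at (14, -4) partially overlaps it — only the 25.38 mm² overlap (of its 198.77 mm²) is removed, clipping the outline — 1 connected region; the cone at (12, 14.5) is absent (z outside [6.5, 26.5]); After the difference (first − rest): none of the subtracted shapes is present at this height, so that combined region is unchanged — 1 connected region. The result has 1 disconnected region.

1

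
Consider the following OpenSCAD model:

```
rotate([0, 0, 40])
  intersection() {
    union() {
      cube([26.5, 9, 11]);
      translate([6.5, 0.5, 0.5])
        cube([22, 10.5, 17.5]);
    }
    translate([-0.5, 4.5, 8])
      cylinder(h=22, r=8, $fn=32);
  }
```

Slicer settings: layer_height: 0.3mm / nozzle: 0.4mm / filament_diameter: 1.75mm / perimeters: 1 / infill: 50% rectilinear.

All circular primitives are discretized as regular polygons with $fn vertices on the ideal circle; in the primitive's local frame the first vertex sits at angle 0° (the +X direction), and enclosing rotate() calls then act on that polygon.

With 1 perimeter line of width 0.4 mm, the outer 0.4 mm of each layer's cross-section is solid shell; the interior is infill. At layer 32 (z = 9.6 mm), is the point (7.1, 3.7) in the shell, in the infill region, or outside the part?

outside

At z = 9.6 mm: the 26.5×9 cube contributes its full rectangle; the 22×10.5 cube at (6.5, 0.5) contributes its full rectangle; Merging all regions: the regions partially overlap (shared area 170.00 mm²), so overlapping operands fuse into one piece — 1 connected region; the cylinder at (-0.5, 4.5): section is a regular 32-gon, circumradius r=8; Keeping only the common overlap: the r=8 cylinder at (-0.5, 4.5) partially overlaps that combined region; clipping to the common part keeps 63.26 mm² — 1 connected region; (rotated 40° about Z; rotation is an isometry so areas/perimeters/island counts are preserved). Overall, the cross-section is a single solid region. Undo the 40° rotation: the query point maps to (7.817, -1.729) in the un-rotated model frame. The nearest boundary edge runs (6.15, 0.06)→(6.11, 0.00); distance from the point to it = 2.43 mm. The point is not inside any of the regions above, so it lies outside the cross-section (2.43 mm from the nearest boundary).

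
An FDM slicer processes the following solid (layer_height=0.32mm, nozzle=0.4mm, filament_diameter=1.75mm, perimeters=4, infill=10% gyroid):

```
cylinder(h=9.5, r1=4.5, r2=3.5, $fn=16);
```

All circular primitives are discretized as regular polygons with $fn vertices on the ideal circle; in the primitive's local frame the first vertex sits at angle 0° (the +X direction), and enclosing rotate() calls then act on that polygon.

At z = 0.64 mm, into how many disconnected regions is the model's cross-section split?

1

At z = 0.64 mm: the cone contributes a regular 16-gon of circumradius 4.433 (interpolated between r1=4.5 and r2=3.5 at t=0.067). The result has 1 disconnected region.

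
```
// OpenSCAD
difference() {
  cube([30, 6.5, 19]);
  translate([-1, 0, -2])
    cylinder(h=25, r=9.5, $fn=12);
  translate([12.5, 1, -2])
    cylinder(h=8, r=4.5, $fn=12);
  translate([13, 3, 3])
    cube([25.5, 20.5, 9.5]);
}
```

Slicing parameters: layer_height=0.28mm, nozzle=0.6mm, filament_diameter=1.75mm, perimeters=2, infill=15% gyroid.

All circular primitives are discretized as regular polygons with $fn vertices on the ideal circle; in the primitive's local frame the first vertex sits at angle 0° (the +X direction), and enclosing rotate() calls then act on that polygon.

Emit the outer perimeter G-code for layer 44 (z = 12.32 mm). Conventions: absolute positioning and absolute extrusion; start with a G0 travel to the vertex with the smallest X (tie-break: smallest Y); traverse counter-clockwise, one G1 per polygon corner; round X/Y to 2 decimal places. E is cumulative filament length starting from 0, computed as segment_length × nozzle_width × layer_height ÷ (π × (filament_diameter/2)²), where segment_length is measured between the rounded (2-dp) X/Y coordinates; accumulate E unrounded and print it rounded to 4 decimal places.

At z = 12.32 mm: the 30×6.5 cube contributes its full rectangle; the r=9.5 cylinder at (-1, 0) contributes a regular 12-gon of circumradius 9.5; the cylinder at (12.5, 1) is not intersected at this z (z outside [-2, 6]); the cube at (13, 3) (footprint 25.5×20.5) is included at this height; Taking the first minus the rest: starting from the 30×6.5 cube, the r=9.5 cylinder at (-1, 0) partially overlaps it — only the 48.47 mm² overlap (of its 270.75 mm²) is removed, clipping the outline; the 25.5×20.5 cube at (13, 3) partially overlaps it — only the 59.50 mm² overlap (of its 522.75 mm²) is removed, clipping the outline — 1 connected region. The outline is a single polygon with 7 vertices. Extrusion per mm of travel: 0.6 × 0.28 / (π × 0.875²) = 0.069846. Accumulating E over each segment gives final E = 4.1846.

G0 X5.48 Y6.50 Z12.32
G1 X7.23 Y4.75 E0.1729
G1 X8.50 Y0.00 E0.5163
G1 X30.00 Y0.00 E2.0180
G1 X30.00 Y3.00 E2.2275
G1 X13.00 Y3.00 E3.4149
G1 X13.00 Y6.50 E3.6594
G1 X5.48 Y6.50 E4.1846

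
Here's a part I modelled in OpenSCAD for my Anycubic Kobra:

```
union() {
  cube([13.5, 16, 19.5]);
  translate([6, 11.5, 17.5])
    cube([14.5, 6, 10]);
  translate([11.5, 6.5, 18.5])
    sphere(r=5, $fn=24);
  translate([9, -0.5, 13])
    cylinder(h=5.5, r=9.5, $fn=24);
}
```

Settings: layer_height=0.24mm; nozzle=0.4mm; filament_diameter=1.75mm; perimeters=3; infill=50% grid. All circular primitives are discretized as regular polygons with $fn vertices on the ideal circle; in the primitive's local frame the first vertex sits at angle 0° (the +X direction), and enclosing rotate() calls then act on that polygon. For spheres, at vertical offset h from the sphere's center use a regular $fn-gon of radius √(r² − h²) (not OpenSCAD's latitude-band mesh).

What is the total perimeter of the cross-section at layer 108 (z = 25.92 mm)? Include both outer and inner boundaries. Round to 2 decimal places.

41.00 mm

At z = 25.92 mm: the cube is not intersected at this z (z outside [0, 19.5]); the cube at (6, 11.5) (footprint 14.5×6) is included at this height (perimeter 41.00 mm); the sphere at (11.5, 6.5) is not intersected at this z (|z−center|=7.420 > r=5); the cylinder at (9, -0.5) does not reach this height (z outside [13, 18.5]); Taking the union: only the 14.5×6 cube at (6, 11.5) is present, so the union is just that shape — boundary = 41.00 mm. Overall, the cross-section is a single solid region. Total boundary length (outer) = 41.00 mm.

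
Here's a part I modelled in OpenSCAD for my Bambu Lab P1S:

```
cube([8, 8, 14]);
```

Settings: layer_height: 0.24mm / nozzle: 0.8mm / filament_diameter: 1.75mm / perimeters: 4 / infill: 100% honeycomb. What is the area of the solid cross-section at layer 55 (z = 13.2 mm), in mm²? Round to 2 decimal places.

At z = 13.2 mm: the 8×8 cube contributes its full rectangle (area 64.00 mm²). Overall, the cross-section is a single solid region. Net area = 64.00 mm².

64.00 mm²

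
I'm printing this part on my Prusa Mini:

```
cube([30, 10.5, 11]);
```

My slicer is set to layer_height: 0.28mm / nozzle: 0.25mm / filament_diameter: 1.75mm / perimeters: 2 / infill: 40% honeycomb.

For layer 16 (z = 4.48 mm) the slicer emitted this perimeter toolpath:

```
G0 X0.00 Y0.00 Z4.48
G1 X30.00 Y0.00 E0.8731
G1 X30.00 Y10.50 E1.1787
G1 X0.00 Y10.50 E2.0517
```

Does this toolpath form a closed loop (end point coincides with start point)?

no

Start point (G0): (0.00, 0.00). End point (last G1): the path does not return to the start — open.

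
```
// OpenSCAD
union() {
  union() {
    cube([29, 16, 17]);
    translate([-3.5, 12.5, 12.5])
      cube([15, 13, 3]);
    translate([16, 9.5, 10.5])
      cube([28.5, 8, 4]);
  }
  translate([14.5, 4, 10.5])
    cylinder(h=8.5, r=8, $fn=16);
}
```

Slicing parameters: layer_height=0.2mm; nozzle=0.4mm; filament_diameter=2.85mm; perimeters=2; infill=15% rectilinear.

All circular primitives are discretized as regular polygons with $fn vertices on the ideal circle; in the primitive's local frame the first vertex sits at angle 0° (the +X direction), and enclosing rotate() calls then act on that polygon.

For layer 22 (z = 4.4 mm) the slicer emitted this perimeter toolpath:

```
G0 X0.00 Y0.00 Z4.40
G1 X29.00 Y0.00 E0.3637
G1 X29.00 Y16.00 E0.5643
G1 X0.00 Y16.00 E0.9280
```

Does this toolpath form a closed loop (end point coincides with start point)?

Start point (G0): (0.00, 0.00). End point (last G1): the path does not return to the start — open.

no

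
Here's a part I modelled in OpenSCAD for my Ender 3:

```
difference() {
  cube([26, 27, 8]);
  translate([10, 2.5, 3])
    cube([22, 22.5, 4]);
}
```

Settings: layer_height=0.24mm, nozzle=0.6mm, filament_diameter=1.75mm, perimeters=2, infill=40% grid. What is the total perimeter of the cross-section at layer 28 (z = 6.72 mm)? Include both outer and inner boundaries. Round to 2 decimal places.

At z = 6.72 mm: the cube (footprint 26×27) is included at this height (perimeter 106.00 mm); the cube at (10, 2.5) (footprint 22×22.5) is included at this height (perimeter 89.00 mm); Taking the first minus the rest: starting from the 26×27 cube, the 22×22.5 cube at (10, 2.5) partially overlaps it — only the 360.00 mm² overlap (of its 495.00 mm²) is removed, clipping the outline — boundary = 138.00 mm. Overall, the cross-section is a single solid region. Total boundary length (outer) = 138.00 mm.

138.00 mm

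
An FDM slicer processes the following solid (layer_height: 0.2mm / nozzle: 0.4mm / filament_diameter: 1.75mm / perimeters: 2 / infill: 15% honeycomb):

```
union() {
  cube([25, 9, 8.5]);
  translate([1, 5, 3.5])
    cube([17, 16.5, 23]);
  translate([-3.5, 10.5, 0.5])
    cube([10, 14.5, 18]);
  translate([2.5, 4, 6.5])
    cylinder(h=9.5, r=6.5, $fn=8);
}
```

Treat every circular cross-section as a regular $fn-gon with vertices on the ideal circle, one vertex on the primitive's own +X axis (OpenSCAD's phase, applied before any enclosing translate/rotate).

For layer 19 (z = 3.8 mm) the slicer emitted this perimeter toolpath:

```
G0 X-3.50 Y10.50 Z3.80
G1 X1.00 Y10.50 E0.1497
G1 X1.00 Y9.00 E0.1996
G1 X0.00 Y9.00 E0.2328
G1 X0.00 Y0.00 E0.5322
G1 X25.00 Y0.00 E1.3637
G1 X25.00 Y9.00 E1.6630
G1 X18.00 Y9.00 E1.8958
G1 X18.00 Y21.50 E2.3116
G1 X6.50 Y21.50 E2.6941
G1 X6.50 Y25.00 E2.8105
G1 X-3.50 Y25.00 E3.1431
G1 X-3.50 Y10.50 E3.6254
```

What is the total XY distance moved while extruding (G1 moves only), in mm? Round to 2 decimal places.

109.00 mm

Sum the Euclidean lengths of each G1 segment: total = 109.00 mm.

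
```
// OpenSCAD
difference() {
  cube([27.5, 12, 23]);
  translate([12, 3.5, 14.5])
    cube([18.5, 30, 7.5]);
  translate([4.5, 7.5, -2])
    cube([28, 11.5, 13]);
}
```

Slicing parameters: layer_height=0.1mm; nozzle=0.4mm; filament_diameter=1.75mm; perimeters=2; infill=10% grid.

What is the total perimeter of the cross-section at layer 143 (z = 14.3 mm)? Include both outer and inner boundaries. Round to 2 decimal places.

79.00 mm

At z = 14.3 mm: the cube is present — its section is the full 27.5×12 rectangle (perimeter 79.00 mm); the cube at (12, 3.5) is not intersected at this z (z outside [14.5, 22]); the cube at (4.5, 7.5) is absent (z outside [-2, 11]); Subtracting the remaining from the first: none of the subtracted shapes is present at this height, so the 27.5×12 cube is unchanged — boundary = 79.00 mm. Overall, the cross-section is a single solid region. Total boundary length (outer) = 79.00 mm.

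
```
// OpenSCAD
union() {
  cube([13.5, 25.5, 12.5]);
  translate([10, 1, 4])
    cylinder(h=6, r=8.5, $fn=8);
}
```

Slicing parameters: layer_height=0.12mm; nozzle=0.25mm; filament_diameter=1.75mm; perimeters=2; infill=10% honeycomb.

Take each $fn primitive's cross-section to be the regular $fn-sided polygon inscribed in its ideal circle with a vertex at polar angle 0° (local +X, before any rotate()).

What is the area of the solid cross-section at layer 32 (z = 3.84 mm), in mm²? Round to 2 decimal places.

344.25 mm²

At z = 3.84 mm: the cube (footprint 13.5×25.5) is included at this height (area 344.25 mm²); the cylinder at (10, 1) is not intersected at this z (z outside [4, 10]); Merging all regions: only the 13.5×25.5 cube is present, so the union is just that shape — area = 344.25 mm². Overall, the cross-section is a single solid region. Net area = 344.25 mm².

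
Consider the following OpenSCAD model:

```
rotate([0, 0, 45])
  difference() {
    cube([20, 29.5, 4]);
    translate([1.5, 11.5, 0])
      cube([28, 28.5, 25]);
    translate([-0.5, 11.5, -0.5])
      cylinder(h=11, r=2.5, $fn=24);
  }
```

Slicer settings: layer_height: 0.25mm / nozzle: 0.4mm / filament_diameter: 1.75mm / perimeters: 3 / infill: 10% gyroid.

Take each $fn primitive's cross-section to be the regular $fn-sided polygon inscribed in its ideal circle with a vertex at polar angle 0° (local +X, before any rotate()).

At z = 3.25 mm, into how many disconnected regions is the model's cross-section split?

At z = 3.25 mm: the cube (footprint 20×29.5) is included at this height; the 28×28.5 cube at (1.5, 11.5) contributes its full rectangle; the r=2.5 cylinder at (-0.5, 11.5) contributes a regular 24-gon of circumradius 2.5; Taking the first minus the rest: starting from the 20×29.5 cube, the 28×28.5 cube at (1.5, 11.5) partially overlaps it — only the 333.00 mm² overlap (of its 798.00 mm²) is removed, clipping the outline; the r=2.5 cylinder at (-0.5, 11.5) partially overlaps it — only the 6.75 mm² overlap (of its 19.41 mm²) is removed, clipping the outline — 2 connected regions; (whole slice rotated 45° about Z — lengths, areas and connectivity unchanged). The result has 2 disconnected regions.

2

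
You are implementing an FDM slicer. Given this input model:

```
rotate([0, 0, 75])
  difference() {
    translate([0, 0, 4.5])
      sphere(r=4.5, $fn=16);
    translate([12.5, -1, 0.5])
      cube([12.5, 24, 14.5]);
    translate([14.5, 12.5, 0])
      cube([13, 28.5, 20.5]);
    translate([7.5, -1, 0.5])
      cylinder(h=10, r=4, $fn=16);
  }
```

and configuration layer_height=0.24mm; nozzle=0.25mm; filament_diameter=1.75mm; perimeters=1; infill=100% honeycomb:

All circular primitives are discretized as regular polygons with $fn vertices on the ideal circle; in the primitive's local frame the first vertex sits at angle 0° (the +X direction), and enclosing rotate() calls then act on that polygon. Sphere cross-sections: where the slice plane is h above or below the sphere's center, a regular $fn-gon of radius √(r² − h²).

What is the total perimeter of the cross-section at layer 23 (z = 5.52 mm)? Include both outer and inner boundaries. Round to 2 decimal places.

At z = 5.52 mm: the r=4.5 sphere slices to a regular 16-gon of circumradius 4.383 (√(r²−h²) with h=1.02 from center) (perimeter = 2·16·4.383·sin(180°/16) = 27.36 mm); the cube at (12.5, -1) is present — its section is the full 12.5×24 rectangle (perimeter 73.00 mm); the cube at (14.5, 12.5) is present — its section is the full 13×28.5 rectangle (perimeter 83.00 mm); the r=4 cylinder at (7.5, -1) contributes a regular 16-gon of circumradius 4 (perimeter = 2·16·4.000·sin(180°/16) = 24.97 mm); Taking the first minus the rest: starting from the r=4.5 sphere, the 12.5×24 cube at (12.5, -1) misses the remaining region (no effect); the 13×28.5 cube at (14.5, 12.5) misses the remaining region (no effect); the r=4 cylinder at (7.5, -1) partially overlaps it — only the 1.59 mm² overlap (of its 48.98 mm²) is removed, clipping the outline — boundary = 27.37 mm; (whole slice rotated 75° about Z — lengths, areas and connectivity unchanged). Overall, the cross-section is a single solid region. Total boundary length (outer) = 27.37 mm.

27.37 mm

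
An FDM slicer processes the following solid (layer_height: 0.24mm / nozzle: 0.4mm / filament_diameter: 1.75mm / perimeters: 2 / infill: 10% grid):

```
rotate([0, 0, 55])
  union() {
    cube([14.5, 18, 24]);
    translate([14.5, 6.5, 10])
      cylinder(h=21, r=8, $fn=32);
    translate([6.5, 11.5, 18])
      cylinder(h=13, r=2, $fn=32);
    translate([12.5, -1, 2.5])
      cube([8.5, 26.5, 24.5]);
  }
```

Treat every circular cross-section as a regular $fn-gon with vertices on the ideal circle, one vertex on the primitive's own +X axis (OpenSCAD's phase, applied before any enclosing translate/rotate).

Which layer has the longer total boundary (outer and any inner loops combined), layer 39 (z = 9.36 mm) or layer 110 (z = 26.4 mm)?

layer 39 (z = 9.36 mm)

Layer 39 (z = 9.36): the cube (footprint 14.5×18) is included at this height (perimeter 65.00 mm); the cylinder at (14.5, 6.5) is not intersected at this z (z outside [10, 31]); the cylinder at (6.5, 11.5) is not intersected at this z (z outside [18, 31]); the cube at (12.5, -1) is present — its section is the full 8.5×26.5 rectangle (perimeter 70.00 mm); Combining (union): the regions partially overlap (shared area 36.00 mm²), so the edge portions inside another operand are dropped and the merged outline is re-measured after clipping — boundary = 95.00 mm; (whole slice rotated 55° about Z — lengths, areas and connectivity unchanged). So its perimeter = 95.00 mm. Layer 110 (z = 26.4): the cube is not intersected at this z (z outside [0, 24]); the r=8 cylinder at (14.5, 6.5) gives a regular 32-gon of circumradius 8 (constant along its height) (perimeter = 2·32·8.000·sin(180°/32) = 50.18 mm); the r=2 cylinder at (6.5, 11.5) gives a regular 32-gon of circumradius 2 (constant along its height) (perimeter = 2·32·2.000·sin(180°/32) = 12.55 mm); the cube at (12.5, -1) is present — its section is the full 8.5×26.5 rectangle (perimeter 70.00 mm); Taking the union: the regions partially overlap (shared area 121.44 mm²), so the edge portions inside another operand are dropped and the merged outline is re-measured after clipping — boundary = 83.88 mm; (rotated 55° about Z; rotation is an isometry so areas/perimeters/island counts are preserved). So its perimeter = 83.88 mm. Layer 39 is larger (95.00 vs 83.88 mm).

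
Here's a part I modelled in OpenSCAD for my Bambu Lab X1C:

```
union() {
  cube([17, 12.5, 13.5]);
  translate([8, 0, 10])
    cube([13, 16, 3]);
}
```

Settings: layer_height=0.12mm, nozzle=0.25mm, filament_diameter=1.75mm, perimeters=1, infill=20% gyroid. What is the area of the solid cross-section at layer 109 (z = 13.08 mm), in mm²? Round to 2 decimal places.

212.50 mm²

At z = 13.08 mm: the 17×12.5 cube contributes its full rectangle (area 212.50 mm²); the cube at (8, 0) is absent (z outside [10, 13]); Combining (union): only the 17×12.5 cube is present, so the union is just that shape — area = 212.50 mm². Overall, the cross-section is a single solid region. Net area = 212.50 mm².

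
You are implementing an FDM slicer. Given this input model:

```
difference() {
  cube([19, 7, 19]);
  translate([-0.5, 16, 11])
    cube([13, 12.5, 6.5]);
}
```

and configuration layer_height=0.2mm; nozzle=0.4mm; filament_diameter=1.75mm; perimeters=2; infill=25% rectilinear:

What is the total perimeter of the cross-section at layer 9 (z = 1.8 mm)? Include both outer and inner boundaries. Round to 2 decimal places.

At z = 1.8 mm: the 19×7 cube contributes its full rectangle (perimeter 52.00 mm); the cube at (-0.5, 16) is not intersected at this z (z outside [11, 17.5]); After the difference (first − rest): none of the subtracted shapes is present at this height, so the 19×7 cube is unchanged — boundary = 52.00 mm. Overall, the cross-section is a single solid region. Total boundary length (outer) = 52.00 mm.

52.00 mm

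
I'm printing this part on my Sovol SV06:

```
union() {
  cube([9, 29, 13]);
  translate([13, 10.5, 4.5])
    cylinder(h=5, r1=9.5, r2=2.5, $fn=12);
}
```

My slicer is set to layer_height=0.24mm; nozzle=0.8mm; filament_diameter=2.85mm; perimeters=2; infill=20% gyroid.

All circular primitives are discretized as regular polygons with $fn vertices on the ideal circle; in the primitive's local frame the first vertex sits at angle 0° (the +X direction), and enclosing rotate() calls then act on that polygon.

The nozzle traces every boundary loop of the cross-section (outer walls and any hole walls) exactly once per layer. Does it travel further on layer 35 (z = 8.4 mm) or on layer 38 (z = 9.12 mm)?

layer 35 (z = 8.4 mm)

Layer 35 (z = 8.4): the cube (footprint 9×29) is included at this height (perimeter 76.00 mm); the cone at (13, 10.5): at t=0.780 of its height the radius interpolates to r₁+(r₂−r₁)t = 4.040, giving a regular 12-gon of that circumradius (perimeter = 2·12·4.040·sin(180°/12) = 25.10 mm); Taking the union: the regions partially overlap (shared area 0.01 mm²), so the edge portions inside another operand are dropped and the merged outline is re-measured after clipping — boundary = 100.49 mm. So its perimeter = 100.49 mm. Layer 38 (z = 9.12): the cube is present — its section is the full 9×29 rectangle (perimeter 76.00 mm); the cone at (13, 10.5): at t=0.924 of its height the radius interpolates to r₁+(r₂−r₁)t = 3.032, giving a regular 12-gon of that circumradius (perimeter = 2·12·3.032·sin(180°/12) = 18.83 mm); Combining (union): the 2 present regions are separate (no shared area or edge), so areas and boundary lengths simply add and each stays a separate island — boundary = 94.83 mm. So its perimeter = 94.83 mm. Layer 35 is larger (100.49 vs 94.83 mm).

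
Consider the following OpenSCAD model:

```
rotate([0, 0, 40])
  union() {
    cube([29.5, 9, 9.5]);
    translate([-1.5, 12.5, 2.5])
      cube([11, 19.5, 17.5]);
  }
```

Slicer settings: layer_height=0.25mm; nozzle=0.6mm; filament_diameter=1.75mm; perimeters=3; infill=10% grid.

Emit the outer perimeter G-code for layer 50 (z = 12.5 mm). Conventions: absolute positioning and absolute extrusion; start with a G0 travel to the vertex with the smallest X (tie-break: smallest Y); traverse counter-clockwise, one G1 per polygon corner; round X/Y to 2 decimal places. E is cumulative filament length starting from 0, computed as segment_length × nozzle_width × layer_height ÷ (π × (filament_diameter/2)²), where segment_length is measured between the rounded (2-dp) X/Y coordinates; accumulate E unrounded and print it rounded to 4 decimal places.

At z = 12.5 mm: the cube is absent (z outside [0, 9.5]); the cube at (-1.5, 12.5) (footprint 11×19.5) is included at this height; Taking the union: only the 11×19.5 cube at (-1.5, 12.5) is present, so the union is just that shape — 1 connected region; (rotated 40° about Z; rotation is an isometry so areas/perimeters/island counts are preserved). The outline is a single polygon with 4 vertices. Extrusion per mm of travel: 0.6 × 0.25 / (π × 0.875²) = 0.062363. Accumulating E over each segment gives final E = 3.8042.

G0 X-21.72 Y23.55 Z12.50
G1 X-9.18 Y8.61 E1.2164
G1 X-0.76 Y15.68 E1.9021
G1 X-13.29 Y30.62 E3.1181
G1 X-21.72 Y23.55 E3.8042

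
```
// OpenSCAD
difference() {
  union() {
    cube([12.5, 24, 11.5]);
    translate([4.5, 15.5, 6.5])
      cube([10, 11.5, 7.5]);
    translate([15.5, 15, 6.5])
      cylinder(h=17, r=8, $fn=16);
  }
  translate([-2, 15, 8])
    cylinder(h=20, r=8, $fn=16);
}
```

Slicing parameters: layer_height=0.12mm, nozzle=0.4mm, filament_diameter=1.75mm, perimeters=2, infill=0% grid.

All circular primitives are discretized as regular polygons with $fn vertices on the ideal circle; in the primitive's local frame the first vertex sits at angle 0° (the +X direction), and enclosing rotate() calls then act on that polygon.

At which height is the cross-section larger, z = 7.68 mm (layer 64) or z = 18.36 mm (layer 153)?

Layer 64 (z = 7.68): the cube (footprint 12.5×24) is included at this height (area 300.00 mm²); the cube at (4.5, 15.5) (footprint 10×11.5) is included at this height (area 115.00 mm²); the r=8 cylinder at (15.5, 15) contributes a regular 16-gon of circumradius 8 (area = (16/2)·8.000²·sin(360°/16) = 195.93 mm²); Taking the union: the regions partially overlap — summed areas 610.93 mm² minus the doubly-counted overlap 133.96 mm² gives 476.97 mm² — area = 476.97 mm²; the cylinder at (-2, 15) does not reach this height (z outside [8, 28]); After the difference (first − rest): none of the subtracted shapes is present at this height, so that combined region is unchanged — area = 476.97 mm². So its area = 476.97 mm². Layer 153 (z = 18.36): the cube is absent (z outside [0, 11.5]); the cube at (4.5, 15.5) is not intersected at this z (z outside [6.5, 14]); the r=8 cylinder at (15.5, 15) gives a regular 16-gon of circumradius 8 (constant along its height) (area = (16/2)·8.000²·sin(360°/16) = 195.93 mm²); Taking the union: only the r=8 cylinder at (15.5, 15) is present, so the union is just that shape — area = 195.93 mm²; the r=8 cylinder at (-2, 15) gives a regular 16-gon of circumradius 8 (constant along its height) (area = (16/2)·8.000²·sin(360°/16) = 195.93 mm²); Taking the first minus the rest: starting from that combined region (195.93 mm²), the r=8 cylinder at (-2, 15) misses the remaining region (no effect) — area = 195.93 mm². So its area = 195.93 mm². Layer 64 is larger (476.97 vs 195.93 mm²).

layer 64 (z = 7.68 mm)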